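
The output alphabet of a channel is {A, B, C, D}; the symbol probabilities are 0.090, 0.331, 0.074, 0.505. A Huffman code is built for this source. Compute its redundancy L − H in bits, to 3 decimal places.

0.043 bits

Entropy H = −Σ p log₂ p ≈ 1.6163 bits.
Huffman merges: 37/500+9/100→41/250; 41/250+331/1000→99/200; 99/200+101/200→1. L = 1659/1000 ≈ 1.6590.
L − H = 1.6590 − 1.6163 = 0.043 bits.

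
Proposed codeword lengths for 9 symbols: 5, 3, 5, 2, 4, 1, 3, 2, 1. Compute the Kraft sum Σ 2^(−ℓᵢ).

1.875

With common denominator 2^5 = 32: Σ 2^(−ℓᵢ) = 1/32 + 4/32 + 1/32 + 8/32 + 2/32 + 16/32 + 4/32 + 8/32 + 16/32 = 60/32 = 1.875.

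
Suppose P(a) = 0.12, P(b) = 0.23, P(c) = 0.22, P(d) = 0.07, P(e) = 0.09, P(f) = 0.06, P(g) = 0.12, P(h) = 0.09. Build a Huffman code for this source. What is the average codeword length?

2.86 bits/symbol

Repeatedly combine the two least-probable nodes; the expected code length is the sum of the merged weights.
merge 3/50 + 7/100 → 13/100
merge 9/100 + 9/100 → 9/50
merge 3/25 + 3/25 → 6/25
merge 13/100 + 9/50 → 31/100
merge 11/50 + 23/100 → 9/20
merge 6/25 + 31/100 → 11/20
merge 9/20 + 11/20 → 1
L = 13/100 + 9/50 + 6/25 + 31/100 + 9/20 + 11/20 + 1 = 143/50 = 2.86 bits/symbol.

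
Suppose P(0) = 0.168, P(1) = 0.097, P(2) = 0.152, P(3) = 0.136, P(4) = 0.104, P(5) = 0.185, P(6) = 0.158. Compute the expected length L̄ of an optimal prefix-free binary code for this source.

Repeatedly combine the two least-probable nodes; the expected code length is the sum of the merged weights.
merge 97/1000 + 13/125 → 201/1000
merge 17/125 + 19/125 → 36/125
merge 79/500 + 21/125 → 163/500
merge 37/200 + 201/1000 → 193/500
merge 36/125 + 163/500 → 307/500
merge 193/500 + 307/500 → 1
L = 201/1000 + 36/125 + 163/500 + 193/500 + 307/500 + 1 = 563/200 = 2.815 bits/symbol.

2.815 bits/symbol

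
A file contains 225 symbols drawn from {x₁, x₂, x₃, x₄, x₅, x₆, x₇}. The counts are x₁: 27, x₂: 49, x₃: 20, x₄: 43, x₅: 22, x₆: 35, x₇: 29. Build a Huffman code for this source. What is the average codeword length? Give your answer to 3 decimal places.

2.778 bits/symbol

Probabilities are the counts divided by 225.
Repeatedly combine the two least-probable nodes; the expected code length is the sum of the merged weights.
merge 4/45 + 22/225 → 14/75
merge 3/25 + 29/225 → 56/225
merge 7/45 + 14/75 → 77/225
merge 43/225 + 49/225 → 92/225
merge 56/225 + 77/225 → 133/225
merge 92/225 + 133/225 → 1
L = 14/75 + 56/225 + 77/225 + 92/225 + 133/225 + 1 = 25/9 ≈ 2.778 bits/symbol.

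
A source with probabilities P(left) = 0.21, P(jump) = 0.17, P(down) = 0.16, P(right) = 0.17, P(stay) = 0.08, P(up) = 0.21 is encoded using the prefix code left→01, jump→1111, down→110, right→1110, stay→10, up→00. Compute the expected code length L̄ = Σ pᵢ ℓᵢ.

2.84 bits/symbol

L̄ = Σ pᵢ·ℓᵢ = 0.21·2 + 0.17·4 + 0.16·3 + 0.17·4 + 0.08·2 + 0.21·2 = 2.84 bits/symbol.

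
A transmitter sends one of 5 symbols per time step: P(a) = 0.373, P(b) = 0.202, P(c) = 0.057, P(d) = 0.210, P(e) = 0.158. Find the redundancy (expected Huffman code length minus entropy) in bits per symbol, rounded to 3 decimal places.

0.089 bits

Entropy H = −Σ p log₂ p ≈ 2.1258 bits.
Huffman merges: 57/1000+79/500→43/200; 101/500+21/100→103/250; 43/200+373/1000→147/250; 103/250+147/250→1. L = 443/200 ≈ 2.2150.
L − H = 2.2150 − 2.1258 = 0.089 bits.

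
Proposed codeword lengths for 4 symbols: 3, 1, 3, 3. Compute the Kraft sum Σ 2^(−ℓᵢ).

With common denominator 2^3 = 8: Σ 2^(−ℓᵢ) = 1/8 + 4/8 + 1/8 + 1/8 = 7/8 = 0.875.

0.875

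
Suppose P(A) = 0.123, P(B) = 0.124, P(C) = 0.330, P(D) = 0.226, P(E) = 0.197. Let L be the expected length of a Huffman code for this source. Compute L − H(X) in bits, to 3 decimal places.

Entropy H = −Σ p log₂ p ≈ 2.2197 bits.
Huffman merges: 123/1000+31/250→247/1000; 197/1000+113/500→423/1000; 247/1000+33/100→577/1000; 423/1000+577/1000→1. L = 2247/1000 ≈ 2.2470.
L − H = 2.2470 − 2.2197 = 0.027 bits.

0.027 bits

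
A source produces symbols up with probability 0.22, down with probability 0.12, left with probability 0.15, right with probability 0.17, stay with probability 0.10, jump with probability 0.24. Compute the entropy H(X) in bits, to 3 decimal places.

H = −Σ pᵢ log₂ pᵢ.
−0.22·log₂(0.22) = 0.4806
−0.12·log₂(0.12) = 0.3671
−0.15·log₂(0.15) = 0.4105
−0.17·log₂(0.17) = 0.4346
−0.10·log₂(0.10) = 0.3322
−0.24·log₂(0.24) = 0.4941
Sum ≈ 2.5191 → 2.519 bits.

2.519 bits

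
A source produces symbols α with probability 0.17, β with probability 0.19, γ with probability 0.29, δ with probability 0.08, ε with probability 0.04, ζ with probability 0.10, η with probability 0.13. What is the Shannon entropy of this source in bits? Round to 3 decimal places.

H = −Σ pᵢ log₂ pᵢ.
−0.17·log₂(0.17) = 0.4346
−0.19·log₂(0.19) = 0.4552
−0.29·log₂(0.29) = 0.5179
−0.08·log₂(0.08) = 0.2915
−0.04·log₂(0.04) = 0.1858
−0.10·log₂(0.10) = 0.3322
−0.13·log₂(0.13) = 0.3826
Sum ≈ 2.5998 → 2.600 bits.

2.600 bits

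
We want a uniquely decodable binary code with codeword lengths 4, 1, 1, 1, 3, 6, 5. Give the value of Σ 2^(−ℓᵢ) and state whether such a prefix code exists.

With common denominator 2^6 = 64: Σ 2^(−ℓᵢ) = 4/64 + 32/64 + 32/64 + 32/64 + 8/64 + 1/64 + 2/64 = 111/64 = 1.734375.
Kraft's inequality requires Σ ≤ 1; here Σ = 1.734375 > 1, so no such prefix code exists.

1.734375; no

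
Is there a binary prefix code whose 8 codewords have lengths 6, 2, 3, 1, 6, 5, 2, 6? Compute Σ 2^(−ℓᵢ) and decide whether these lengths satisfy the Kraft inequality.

With common denominator 2^6 = 64: Σ 2^(−ℓᵢ) = 1/64 + 16/64 + 8/64 + 32/64 + 1/64 + 2/64 + 16/64 + 1/64 = 77/64 = 1.203125.
Kraft's inequality requires Σ ≤ 1; here Σ = 1.203125 > 1, so no such prefix code exists.

1.203125; no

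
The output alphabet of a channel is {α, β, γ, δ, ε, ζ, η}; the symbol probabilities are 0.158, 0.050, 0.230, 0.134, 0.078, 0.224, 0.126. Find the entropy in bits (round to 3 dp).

2.660 bits

H = −Σ pᵢ log₂ pᵢ.
−0.158·log₂(0.158) = 0.4206
−0.050·log₂(0.050) = 0.2161
−0.230·log₂(0.230) = 0.4877
−0.134·log₂(0.134) = 0.3886
−0.078·log₂(0.078) = 0.2871
−0.224·log₂(0.224) = 0.4835
−0.126·log₂(0.126) = 0.3766
Sum ≈ 2.6600 → 2.660 bits.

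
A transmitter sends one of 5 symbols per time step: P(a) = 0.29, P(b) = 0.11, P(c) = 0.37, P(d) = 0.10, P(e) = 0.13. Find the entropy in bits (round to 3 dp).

2.114 bits

H = −Σ pᵢ log₂ pᵢ.
−0.29·log₂(0.29) = 0.5179
−0.11·log₂(0.11) = 0.3503
−0.37·log₂(0.37) = 0.5307
−0.10·log₂(0.10) = 0.3322
−0.13·log₂(0.13) = 0.3826
Sum ≈ 2.1138 → 2.114 bits.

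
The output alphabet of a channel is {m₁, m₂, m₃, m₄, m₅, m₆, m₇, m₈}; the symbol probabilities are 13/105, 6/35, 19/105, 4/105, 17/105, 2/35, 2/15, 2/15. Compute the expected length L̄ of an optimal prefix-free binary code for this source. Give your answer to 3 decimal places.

Repeatedly combine the two least-probable nodes; the expected code length is the sum of the merged weights.
merge 4/105 + 2/35 → 2/21
merge 2/21 + 13/105 → 23/105
merge 2/15 + 2/15 → 4/15
merge 17/105 + 6/35 → 1/3
merge 19/105 + 23/105 → 2/5
merge 4/15 + 1/3 → 3/5
merge 2/5 + 3/5 → 1
L = 2/21 + 23/105 + 4/15 + 1/3 + 2/5 + 3/5 + 1 = 102/35 ≈ 2.914 bits/symbol.

2.914 bits/symbol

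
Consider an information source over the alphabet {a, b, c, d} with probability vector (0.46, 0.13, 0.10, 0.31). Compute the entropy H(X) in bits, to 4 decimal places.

1.7540 bits

H = −Σ pᵢ log₂ pᵢ.
−0.46·log₂(0.46) = 0.5153
−0.13·log₂(0.13) = 0.3826
−0.10·log₂(0.10) = 0.3322
−0.31·log₂(0.31) = 0.5238
Sum ≈ 1.7540 → 1.7540 bits.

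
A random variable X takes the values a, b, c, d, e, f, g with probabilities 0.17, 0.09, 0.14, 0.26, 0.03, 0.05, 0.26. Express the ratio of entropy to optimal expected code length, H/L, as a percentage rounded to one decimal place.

98.5%

Entropy H = −Σ p log₂ p ≈ 2.5228 bits.
Huffman merges: 3/100+1/20→2/25; 2/25+9/100→17/100; 7/50+17/100→31/100; 17/100+13/50→43/100; 13/50+31/100→57/100; 43/100+57/100→1. L = 64/25 ≈ 2.5600.
Efficiency = H/L = 2.5228/2.5600 = 98.5%.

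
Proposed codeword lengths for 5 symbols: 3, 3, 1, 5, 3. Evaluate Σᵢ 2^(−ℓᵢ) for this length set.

With common denominator 2^5 = 32: Σ 2^(−ℓᵢ) = 4/32 + 4/32 + 16/32 + 1/32 + 4/32 = 29/32 = 0.90625.

0.90625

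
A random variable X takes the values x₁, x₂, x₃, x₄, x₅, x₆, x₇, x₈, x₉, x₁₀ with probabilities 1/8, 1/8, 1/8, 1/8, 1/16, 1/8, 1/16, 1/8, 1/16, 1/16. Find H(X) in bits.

3.25 bits

Each probability is a power of 1/2, so log₂(1/p) is an integer.
H = Σ p·log₂(1/p) = 1/8·3 + 1/8·3 + 1/8·3 + 1/8·3 + 1/16·4 + 1/8·3 + 1/16·4 + 1/8·3 + 1/16·4 + 1/16·4 = 3.25 bits.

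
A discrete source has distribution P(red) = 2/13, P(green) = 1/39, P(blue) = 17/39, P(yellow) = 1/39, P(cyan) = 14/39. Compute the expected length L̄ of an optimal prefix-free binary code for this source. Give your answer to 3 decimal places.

Repeatedly combine the two least-probable nodes; the expected code length is the sum of the merged weights.
merge 1/39 + 1/39 → 2/39
merge 2/39 + 2/13 → 8/39
merge 8/39 + 14/39 → 22/39
merge 17/39 + 22/39 → 1
L = 2/39 + 8/39 + 22/39 + 1 = 71/39 ≈ 1.821 bits/symbol.

1.821 bits/symbol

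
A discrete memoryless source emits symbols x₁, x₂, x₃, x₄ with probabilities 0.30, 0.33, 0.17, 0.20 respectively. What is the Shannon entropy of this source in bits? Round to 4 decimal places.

H = −Σ pᵢ log₂ pᵢ.
−0.30·log₂(0.30) = 0.5211
−0.33·log₂(0.33) = 0.5278
−0.17·log₂(0.17) = 0.4346
−0.20·log₂(0.20) = 0.4644
Sum ≈ 1.9479 → 1.9479 bits.

1.9479 bits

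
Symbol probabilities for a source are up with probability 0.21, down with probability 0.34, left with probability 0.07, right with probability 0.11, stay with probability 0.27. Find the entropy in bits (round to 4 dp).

H = −Σ pᵢ log₂ pᵢ.
−0.21·log₂(0.21) = 0.4728
−0.34·log₂(0.34) = 0.5292
−0.07·log₂(0.07) = 0.2686
−0.11·log₂(0.11) = 0.3503
−0.27·log₂(0.27) = 0.5100
Sum ≈ 2.1309 → 2.1309 bits.

2.1309 bits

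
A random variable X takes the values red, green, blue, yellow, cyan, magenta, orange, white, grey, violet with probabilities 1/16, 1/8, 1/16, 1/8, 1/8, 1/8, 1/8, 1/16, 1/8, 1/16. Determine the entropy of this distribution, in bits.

Each probability is a power of 1/2, so log₂(1/p) is an integer.
H = Σ p·log₂(1/p) = 1/16·4 + 1/8·3 + 1/16·4 + 1/8·3 + 1/8·3 + 1/8·3 + 1/8·3 + 1/16·4 + 1/8·3 + 1/16·4 = 3.25 bits.

3.25 bits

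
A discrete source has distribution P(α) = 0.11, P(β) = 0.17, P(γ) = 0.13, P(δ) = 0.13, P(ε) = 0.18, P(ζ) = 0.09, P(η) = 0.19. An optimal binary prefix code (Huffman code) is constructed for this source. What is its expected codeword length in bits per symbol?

Repeatedly combine the two least-probable nodes; the expected code length is the sum of the merged weights.
merge 9/100 + 11/100 → 1/5
merge 13/100 + 13/100 → 13/50
merge 17/100 + 9/50 → 7/20
merge 19/100 + 1/5 → 39/100
merge 13/50 + 7/20 → 61/100
merge 39/100 + 61/100 → 1
L = 1/5 + 13/50 + 7/20 + 39/100 + 61/100 + 1 = 281/100 = 2.81 bits/symbol.

2.81 bits/symbol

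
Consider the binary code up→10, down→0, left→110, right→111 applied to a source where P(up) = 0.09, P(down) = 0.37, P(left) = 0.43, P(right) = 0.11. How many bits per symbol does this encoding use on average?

L̄ = Σ pᵢ·ℓᵢ = 0.09·2 + 0.37·1 + 0.43·3 + 0.11·3 = 2.17 bits/symbol.

2.17 bits/symbol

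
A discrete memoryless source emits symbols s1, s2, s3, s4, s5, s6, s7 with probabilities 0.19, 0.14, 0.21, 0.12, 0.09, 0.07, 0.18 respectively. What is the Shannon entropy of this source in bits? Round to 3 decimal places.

2.719 bits

H = −Σ pᵢ log₂ pᵢ.
−0.19·log₂(0.19) = 0.4552
−0.14·log₂(0.14) = 0.3971
−0.21·log₂(0.21) = 0.4728
−0.12·log₂(0.12) = 0.3671
−0.09·log₂(0.09) = 0.3127
−0.07·log₂(0.07) = 0.2686
−0.18·log₂(0.18) = 0.4453
Sum ≈ 2.7187 → 2.719 bits.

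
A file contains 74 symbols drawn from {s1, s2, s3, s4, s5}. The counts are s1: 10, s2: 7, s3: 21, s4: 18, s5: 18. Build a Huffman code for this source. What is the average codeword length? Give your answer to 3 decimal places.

Probabilities are the counts divided by 74.
Repeatedly combine the two least-probable nodes; the expected code length is the sum of the merged weights.
merge 7/74 + 5/37 → 17/74
merge 17/74 + 9/37 → 35/74
merge 9/37 + 21/74 → 39/74
merge 35/74 + 39/74 → 1
L = 17/74 + 35/74 + 39/74 + 1 = 165/74 ≈ 2.230 bits/symbol.

2.230 bits/symbol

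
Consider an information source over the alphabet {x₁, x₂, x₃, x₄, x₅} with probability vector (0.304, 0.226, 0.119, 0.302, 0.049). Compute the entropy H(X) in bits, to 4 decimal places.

H = −Σ pᵢ log₂ pᵢ.
−0.304·log₂(0.304) = 0.5222
−0.226·log₂(0.226) = 0.4849
−0.119·log₂(0.119) = 0.3654
−0.302·log₂(0.302) = 0.5217
−0.049·log₂(0.049) = 0.2132
Sum ≈ 2.1075 → 2.1075 bits.

2.1075 bits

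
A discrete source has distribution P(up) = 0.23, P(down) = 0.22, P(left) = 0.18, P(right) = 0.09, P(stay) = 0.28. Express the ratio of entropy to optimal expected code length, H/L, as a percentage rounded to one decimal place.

98.7%

Entropy H = −Σ p log₂ p ≈ 2.2404 bits.
Huffman merges: 9/100+9/50→27/100; 11/50+23/100→9/20; 27/100+7/25→11/20; 9/20+11/20→1. L = 227/100 ≈ 2.2700.
Efficiency = H/L = 2.2404/2.2700 = 98.7%.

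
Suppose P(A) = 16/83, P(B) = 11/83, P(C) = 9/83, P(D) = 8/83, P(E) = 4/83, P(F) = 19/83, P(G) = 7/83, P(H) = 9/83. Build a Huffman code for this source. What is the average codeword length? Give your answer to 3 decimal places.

Repeatedly combine the two least-probable nodes; the expected code length is the sum of the merged weights.
merge 4/83 + 7/83 → 11/83
merge 8/83 + 9/83 → 17/83
merge 9/83 + 11/83 → 20/83
merge 11/83 + 16/83 → 27/83
merge 17/83 + 19/83 → 36/83
merge 20/83 + 27/83 → 47/83
merge 36/83 + 47/83 → 1
L = 11/83 + 17/83 + 20/83 + 27/83 + 36/83 + 47/83 + 1 = 241/83 ≈ 2.904 bits/symbol.

2.904 bits/symbol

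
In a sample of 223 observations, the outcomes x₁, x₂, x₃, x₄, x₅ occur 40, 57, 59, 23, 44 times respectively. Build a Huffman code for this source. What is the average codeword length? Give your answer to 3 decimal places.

2.283 bits/symbol

Probabilities are the counts divided by 223.
Repeatedly combine the two least-probable nodes; the expected code length is the sum of the merged weights.
merge 23/223 + 40/223 → 63/223
merge 44/223 + 57/223 → 101/223
merge 59/223 + 63/223 → 122/223
merge 101/223 + 122/223 → 1
L = 63/223 + 101/223 + 122/223 + 1 = 509/223 ≈ 2.283 bits/symbol.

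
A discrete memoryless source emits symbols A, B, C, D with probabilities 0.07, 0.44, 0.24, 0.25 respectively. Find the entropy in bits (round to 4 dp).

H = −Σ pᵢ log₂ pᵢ.
−0.07·log₂(0.07) = 0.2686
−0.44·log₂(0.44) = 0.5211
−0.24·log₂(0.24) = 0.4941
−0.25·log₂(0.25) = 0.5000
Sum ≈ 1.7838 → 1.7838 bits.

1.7838 bits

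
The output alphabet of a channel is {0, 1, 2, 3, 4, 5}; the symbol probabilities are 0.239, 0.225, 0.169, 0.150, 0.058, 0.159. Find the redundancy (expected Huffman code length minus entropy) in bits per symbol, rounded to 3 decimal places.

0.054 bits

Entropy H = −Σ p log₂ p ≈ 2.4818 bits.
Huffman merges: 29/500+3/20→26/125; 159/1000+169/1000→41/125; 26/125+9/40→433/1000; 239/1000+41/125→567/1000; 433/1000+567/1000→1. L = 317/125 ≈ 2.5360.
L − H = 2.5360 − 2.4818 = 0.054 bits.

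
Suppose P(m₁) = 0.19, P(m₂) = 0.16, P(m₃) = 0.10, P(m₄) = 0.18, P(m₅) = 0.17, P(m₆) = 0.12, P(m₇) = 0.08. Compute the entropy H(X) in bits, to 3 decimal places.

H = −Σ pᵢ log₂ pᵢ.
−0.19·log₂(0.19) = 0.4552
−0.16·log₂(0.16) = 0.4230
−0.10·log₂(0.10) = 0.3322
−0.18·log₂(0.18) = 0.4453
−0.17·log₂(0.17) = 0.4346
−0.12·log₂(0.12) = 0.3671
−0.08·log₂(0.08) = 0.2915
Sum ≈ 2.7489 → 2.749 bits.

2.749 bits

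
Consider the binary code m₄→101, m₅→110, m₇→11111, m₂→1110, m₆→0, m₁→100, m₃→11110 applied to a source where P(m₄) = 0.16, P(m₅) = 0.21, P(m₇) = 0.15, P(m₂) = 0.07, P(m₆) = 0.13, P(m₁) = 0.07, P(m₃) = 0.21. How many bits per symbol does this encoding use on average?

L̄ = Σ pᵢ·ℓᵢ = 0.16·3 + 0.21·3 + 0.15·5 + 0.07·4 + 0.13·1 + 0.07·3 + 0.21·5 = 3.53 bits/symbol.

3.53 bits/symbol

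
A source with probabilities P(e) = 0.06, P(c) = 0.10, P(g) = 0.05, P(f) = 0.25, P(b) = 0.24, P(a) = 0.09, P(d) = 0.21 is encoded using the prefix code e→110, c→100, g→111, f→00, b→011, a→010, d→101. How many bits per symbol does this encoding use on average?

L̄ = Σ pᵢ·ℓᵢ = 0.06·3 + 0.10·3 + 0.05·3 + 0.25·2 + 0.24·3 + 0.09·3 + 0.21·3 = 2.75 bits/symbol.

2.75 bits/symbol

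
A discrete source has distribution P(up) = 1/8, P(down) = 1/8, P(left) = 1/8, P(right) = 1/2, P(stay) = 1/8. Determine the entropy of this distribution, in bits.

Each probability is a power of 1/2, so log₂(1/p) is an integer.
H = Σ p·log₂(1/p) = 1/8·3 + 1/8·3 + 1/8·3 + 1/2·1 + 1/8·3 = 2 bits.

2 bits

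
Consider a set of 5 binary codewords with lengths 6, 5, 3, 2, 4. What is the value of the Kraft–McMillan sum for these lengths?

0.484375

With common denominator 2^6 = 64: Σ 2^(−ℓᵢ) = 1/64 + 2/64 + 8/64 + 16/64 + 4/64 = 31/64 = 0.484375.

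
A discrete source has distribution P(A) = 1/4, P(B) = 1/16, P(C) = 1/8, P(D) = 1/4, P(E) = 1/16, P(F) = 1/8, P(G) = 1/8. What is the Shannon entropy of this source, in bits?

2.625 bits

Each probability is a power of 1/2, so log₂(1/p) is an integer.
H = Σ p·log₂(1/p) = 1/4·2 + 1/16·4 + 1/8·3 + 1/4·2 + 1/16·4 + 1/8·3 + 1/8·3 = 2.625 bits.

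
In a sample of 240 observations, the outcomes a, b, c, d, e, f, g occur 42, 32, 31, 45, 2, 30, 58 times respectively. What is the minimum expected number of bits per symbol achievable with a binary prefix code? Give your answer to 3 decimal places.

Probabilities are the counts divided by 240.
Repeatedly combine the two least-probable nodes; the expected code length is the sum of the merged weights.
merge 1/120 + 1/8 → 2/15
merge 31/240 + 2/15 → 21/80
merge 2/15 + 7/40 → 37/120
merge 3/16 + 29/120 → 103/240
merge 21/80 + 37/120 → 137/240
merge 103/240 + 137/240 → 1
L = 2/15 + 21/80 + 37/120 + 103/240 + 137/240 + 1 = 649/240 ≈ 2.704 bits/symbol.

2.704 bits/symbol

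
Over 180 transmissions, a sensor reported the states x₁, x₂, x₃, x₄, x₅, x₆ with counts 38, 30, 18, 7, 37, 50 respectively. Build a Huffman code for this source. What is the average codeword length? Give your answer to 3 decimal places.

2.444 bits/symbol

Probabilities are the counts divided by 180.
Repeatedly combine the two least-probable nodes; the expected code length is the sum of the merged weights.
merge 7/180 + 1/10 → 5/36
merge 5/36 + 1/6 → 11/36
merge 37/180 + 19/90 → 5/12
merge 5/18 + 11/36 → 7/12
merge 5/12 + 7/12 → 1
L = 5/36 + 11/36 + 5/12 + 7/12 + 1 = 22/9 ≈ 2.444 bits/symbol.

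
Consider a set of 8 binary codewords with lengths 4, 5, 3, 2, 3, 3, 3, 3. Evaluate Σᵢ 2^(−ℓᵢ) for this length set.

With common denominator 2^5 = 32: Σ 2^(−ℓᵢ) = 2/32 + 1/32 + 4/32 + 8/32 + 4/32 + 4/32 + 4/32 + 4/32 = 31/32 = 0.96875.

0.96875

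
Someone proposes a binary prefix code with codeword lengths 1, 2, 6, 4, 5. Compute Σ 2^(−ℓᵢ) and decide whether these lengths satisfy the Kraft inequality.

With common denominator 2^6 = 64: Σ 2^(−ℓᵢ) = 32/64 + 16/64 + 1/64 + 4/64 + 2/64 = 55/64 = 0.859375.
Kraft's inequality requires Σ ≤ 1; here Σ = 0.859375 ≤ 1, so such a prefix code exists.

0.859375; yes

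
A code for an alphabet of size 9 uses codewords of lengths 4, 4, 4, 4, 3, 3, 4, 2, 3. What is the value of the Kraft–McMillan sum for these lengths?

With common denominator 2^4 = 16: Σ 2^(−ℓᵢ) = 1/16 + 1/16 + 1/16 + 1/16 + 2/16 + 2/16 + 1/16 + 4/16 + 2/16 = 15/16 = 0.9375.

0.9375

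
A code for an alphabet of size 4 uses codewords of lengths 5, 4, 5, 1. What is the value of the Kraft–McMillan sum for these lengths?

With common denominator 2^5 = 32: Σ 2^(−ℓᵢ) = 1/32 + 2/32 + 1/32 + 16/32 = 20/32 = 0.625.

0.625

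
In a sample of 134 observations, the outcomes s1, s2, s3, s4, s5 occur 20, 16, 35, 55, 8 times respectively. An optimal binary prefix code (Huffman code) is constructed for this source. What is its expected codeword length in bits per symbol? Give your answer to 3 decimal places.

Probabilities are the counts divided by 134.
Repeatedly combine the two least-probable nodes; the expected code length is the sum of the merged weights.
merge 4/67 + 8/67 → 12/67
merge 10/67 + 12/67 → 22/67
merge 35/134 + 22/67 → 79/134
merge 55/134 + 79/134 → 1
L = 12/67 + 22/67 + 79/134 + 1 = 281/134 ≈ 2.097 bits/symbol.

2.097 bits/symbol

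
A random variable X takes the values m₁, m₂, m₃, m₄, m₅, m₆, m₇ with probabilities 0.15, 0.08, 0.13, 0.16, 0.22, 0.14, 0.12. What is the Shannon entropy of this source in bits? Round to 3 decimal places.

2.752 bits

H = −Σ pᵢ log₂ pᵢ.
−0.15·log₂(0.15) = 0.4105
−0.08·log₂(0.08) = 0.2915
−0.13·log₂(0.13) = 0.3826
−0.16·log₂(0.16) = 0.4230
−0.22·log₂(0.22) = 0.4806
−0.14·log₂(0.14) = 0.3971
−0.12·log₂(0.12) = 0.3671
Sum ≈ 2.7525 → 2.752 bits.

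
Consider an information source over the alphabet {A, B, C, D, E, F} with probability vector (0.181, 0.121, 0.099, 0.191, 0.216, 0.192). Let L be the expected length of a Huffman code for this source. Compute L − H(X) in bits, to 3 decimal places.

0.056 bits

Entropy H = −Σ p log₂ p ≈ 2.5362 bits.
Huffman merges: 99/1000+121/1000→11/50; 181/1000+191/1000→93/250; 24/125+27/125→51/125; 11/50+93/250→74/125; 51/125+74/125→1. L = 324/125 ≈ 2.5920.
L − H = 2.5920 − 2.5362 = 0.056 bits.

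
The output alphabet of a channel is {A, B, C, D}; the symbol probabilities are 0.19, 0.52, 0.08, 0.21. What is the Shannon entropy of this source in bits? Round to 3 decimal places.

1.710 bits

H = −Σ pᵢ log₂ pᵢ.
−0.19·log₂(0.19) = 0.4552
−0.52·log₂(0.52) = 0.4906
−0.08·log₂(0.08) = 0.2915
−0.21·log₂(0.21) = 0.4728
Sum ≈ 1.7101 → 1.710 bits.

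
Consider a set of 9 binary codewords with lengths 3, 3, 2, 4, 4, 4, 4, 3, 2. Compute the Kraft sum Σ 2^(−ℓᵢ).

1.125

With common denominator 2^4 = 16: Σ 2^(−ℓᵢ) = 2/16 + 2/16 + 4/16 + 1/16 + 1/16 + 1/16 + 1/16 + 2/16 + 4/16 = 18/16 = 1.125.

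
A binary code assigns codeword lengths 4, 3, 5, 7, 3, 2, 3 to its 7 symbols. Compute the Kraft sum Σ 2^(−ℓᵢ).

With common denominator 2^7 = 128: Σ 2^(−ℓᵢ) = 8/128 + 16/128 + 4/128 + 1/128 + 16/128 + 32/128 + 16/128 = 93/128 = 0.7265625.

0.7265625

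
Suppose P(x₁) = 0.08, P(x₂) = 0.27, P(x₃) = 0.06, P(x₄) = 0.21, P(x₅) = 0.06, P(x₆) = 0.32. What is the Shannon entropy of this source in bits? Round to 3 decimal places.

2.287 bits

H = −Σ pᵢ log₂ pᵢ.
−0.08·log₂(0.08) = 0.2915
−0.27·log₂(0.27) = 0.5100
−0.06·log₂(0.06) = 0.2435
−0.21·log₂(0.21) = 0.4728
−0.06·log₂(0.06) = 0.2435
−0.32·log₂(0.32) = 0.5260
Sum ≈ 2.2875 → 2.287 bits.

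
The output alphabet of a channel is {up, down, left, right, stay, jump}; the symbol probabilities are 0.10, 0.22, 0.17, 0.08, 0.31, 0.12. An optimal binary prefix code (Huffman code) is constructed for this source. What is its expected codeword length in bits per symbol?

Repeatedly combine the two least-probable nodes; the expected code length is the sum of the merged weights.
merge 2/25 + 1/10 → 9/50
merge 3/25 + 17/100 → 29/100
merge 9/50 + 11/50 → 2/5
merge 29/100 + 31/100 → 3/5
merge 2/5 + 3/5 → 1
L = 9/50 + 29/100 + 2/5 + 3/5 + 1 = 247/100 = 2.47 bits/symbol.

2.47 bits/symbol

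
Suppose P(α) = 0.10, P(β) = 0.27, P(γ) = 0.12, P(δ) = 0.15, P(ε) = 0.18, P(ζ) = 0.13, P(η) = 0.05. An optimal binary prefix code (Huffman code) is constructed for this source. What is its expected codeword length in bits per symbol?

2.7 bits/symbol

Repeatedly combine the two least-probable nodes; the expected code length is the sum of the merged weights.
merge 1/20 + 1/10 → 3/20
merge 3/25 + 13/100 → 1/4
merge 3/20 + 3/20 → 3/10
merge 9/50 + 1/4 → 43/100
merge 27/100 + 3/10 → 57/100
merge 43/100 + 57/100 → 1
L = 3/20 + 1/4 + 3/10 + 43/100 + 57/100 + 1 = 27/10 = 2.7 bits/symbol.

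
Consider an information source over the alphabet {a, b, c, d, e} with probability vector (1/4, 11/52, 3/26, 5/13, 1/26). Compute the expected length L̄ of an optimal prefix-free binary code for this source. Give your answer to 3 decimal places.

Repeatedly combine the two least-probable nodes; the expected code length is the sum of the merged weights.
merge 1/26 + 3/26 → 2/13
merge 2/13 + 11/52 → 19/52
merge 1/4 + 19/52 → 8/13
merge 5/13 + 8/13 → 1
L = 2/13 + 19/52 + 8/13 + 1 = 111/52 ≈ 2.135 bits/symbol.

2.135 bits/symbol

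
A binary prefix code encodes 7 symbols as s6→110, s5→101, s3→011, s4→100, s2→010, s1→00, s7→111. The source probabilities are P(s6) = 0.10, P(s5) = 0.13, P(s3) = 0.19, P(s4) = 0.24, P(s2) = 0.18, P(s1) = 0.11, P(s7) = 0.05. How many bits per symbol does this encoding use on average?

2.89 bits/symbol

L̄ = Σ pᵢ·ℓᵢ = 0.10·3 + 0.13·3 + 0.19·3 + 0.24·3 + 0.18·3 + 0.11·2 + 0.05·3 = 2.89 bits/symbol.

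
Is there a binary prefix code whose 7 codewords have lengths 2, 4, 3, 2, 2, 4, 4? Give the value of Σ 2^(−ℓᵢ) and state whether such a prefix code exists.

1.0625; no

With common denominator 2^4 = 16: Σ 2^(−ℓᵢ) = 4/16 + 1/16 + 2/16 + 4/16 + 4/16 + 1/16 + 1/16 = 17/16 = 1.0625.
Kraft's inequality requires Σ ≤ 1; here Σ = 1.0625 > 1, so no such prefix code exists.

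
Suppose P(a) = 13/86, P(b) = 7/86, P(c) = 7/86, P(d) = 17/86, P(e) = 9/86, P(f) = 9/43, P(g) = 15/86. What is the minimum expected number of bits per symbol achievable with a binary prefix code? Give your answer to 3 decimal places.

2.756 bits/symbol

Repeatedly combine the two least-probable nodes; the expected code length is the sum of the merged weights.
merge 7/86 + 7/86 → 7/43
merge 9/86 + 13/86 → 11/43
merge 7/43 + 15/86 → 29/86
merge 17/86 + 9/43 → 35/86
merge 11/43 + 29/86 → 51/86
merge 35/86 + 51/86 → 1
L = 7/43 + 11/43 + 29/86 + 35/86 + 51/86 + 1 = 237/86 ≈ 2.756 bits/symbol.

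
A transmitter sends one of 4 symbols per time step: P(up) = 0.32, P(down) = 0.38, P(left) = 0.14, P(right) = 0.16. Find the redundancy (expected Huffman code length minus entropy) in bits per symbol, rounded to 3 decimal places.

0.043 bits

Entropy H = −Σ p log₂ p ≈ 1.8766 bits.
Huffman merges: 7/50+4/25→3/10; 3/10+8/25→31/50; 19/50+31/50→1. L = 48/25 ≈ 1.9200.
L − H = 1.9200 − 1.8766 = 0.043 bits.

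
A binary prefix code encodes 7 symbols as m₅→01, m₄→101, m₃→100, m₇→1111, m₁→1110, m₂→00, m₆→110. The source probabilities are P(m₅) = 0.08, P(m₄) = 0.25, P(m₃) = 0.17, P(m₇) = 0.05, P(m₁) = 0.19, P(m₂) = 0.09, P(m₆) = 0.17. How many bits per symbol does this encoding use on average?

3.07 bits/symbol

L̄ = Σ pᵢ·ℓᵢ = 0.08·2 + 0.25·3 + 0.17·3 + 0.05·4 + 0.19·4 + 0.09·2 + 0.17·3 = 3.07 bits/symbol.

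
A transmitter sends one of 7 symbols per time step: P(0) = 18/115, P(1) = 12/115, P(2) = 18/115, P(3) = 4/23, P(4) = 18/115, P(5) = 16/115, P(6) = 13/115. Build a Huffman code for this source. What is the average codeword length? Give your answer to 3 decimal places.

Repeatedly combine the two least-probable nodes; the expected code length is the sum of the merged weights.
merge 12/115 + 13/115 → 5/23
merge 16/115 + 18/115 → 34/115
merge 18/115 + 18/115 → 36/115
merge 4/23 + 5/23 → 9/23
merge 34/115 + 36/115 → 14/23
merge 9/23 + 14/23 → 1
L = 5/23 + 34/115 + 36/115 + 9/23 + 14/23 + 1 = 65/23 ≈ 2.826 bits/symbol.

2.826 bits/symbol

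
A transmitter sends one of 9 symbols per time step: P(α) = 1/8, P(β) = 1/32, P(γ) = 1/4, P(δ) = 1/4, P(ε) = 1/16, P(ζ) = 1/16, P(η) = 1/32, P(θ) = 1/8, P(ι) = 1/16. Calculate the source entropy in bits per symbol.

Each probability is a power of 1/2, so log₂(1/p) is an integer.
H = Σ p·log₂(1/p) = 1/8·3 + 1/32·5 + 1/4·2 + 1/4·2 + 1/16·4 + 1/16·4 + 1/32·5 + 1/8·3 + 1/16·4 = 2.8125 bits.

2.8125 bits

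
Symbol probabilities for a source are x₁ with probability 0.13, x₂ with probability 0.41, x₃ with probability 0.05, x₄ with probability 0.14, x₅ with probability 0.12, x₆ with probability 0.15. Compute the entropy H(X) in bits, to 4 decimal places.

H = −Σ pᵢ log₂ pᵢ.
−0.13·log₂(0.13) = 0.3826
−0.41·log₂(0.41) = 0.5274
−0.05·log₂(0.05) = 0.2161
−0.14·log₂(0.14) = 0.3971
−0.12·log₂(0.12) = 0.3671
−0.15·log₂(0.15) = 0.4105
Sum ≈ 2.3008 → 2.3008 bits.

2.3008 bits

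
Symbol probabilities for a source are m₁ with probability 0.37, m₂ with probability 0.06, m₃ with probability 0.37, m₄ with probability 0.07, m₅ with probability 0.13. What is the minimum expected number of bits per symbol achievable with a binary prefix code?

2.02 bits/symbol

Repeatedly combine the two least-probable nodes; the expected code length is the sum of the merged weights.
merge 3/50 + 7/100 → 13/100
merge 13/100 + 13/100 → 13/50
merge 13/50 + 37/100 → 63/100
merge 37/100 + 63/100 → 1
L = 13/100 + 13/50 + 63/100 + 1 = 101/50 = 2.02 bits/symbol.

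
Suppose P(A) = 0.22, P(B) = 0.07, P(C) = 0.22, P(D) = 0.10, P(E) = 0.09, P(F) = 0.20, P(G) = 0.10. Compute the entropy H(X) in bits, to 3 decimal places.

H = −Σ pᵢ log₂ pᵢ.
−0.22·log₂(0.22) = 0.4806
−0.07·log₂(0.07) = 0.2686
−0.22·log₂(0.22) = 0.4806
−0.10·log₂(0.10) = 0.3322
−0.09·log₂(0.09) = 0.3127
−0.20·log₂(0.20) = 0.4644
−0.10·log₂(0.10) = 0.3322
Sum ≈ 2.6711 → 2.671 bits.

2.671 bits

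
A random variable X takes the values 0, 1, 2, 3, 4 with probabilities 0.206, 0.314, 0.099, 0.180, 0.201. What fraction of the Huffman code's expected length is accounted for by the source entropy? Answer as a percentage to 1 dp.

98.1%

Entropy H = −Σ p log₂ p ≈ 2.2352 bits.
Huffman merges: 99/1000+9/50→279/1000; 201/1000+103/500→407/1000; 279/1000+157/500→593/1000; 407/1000+593/1000→1. L = 2279/1000 ≈ 2.2790.
Efficiency = H/L = 2.2352/2.2790 = 98.1%.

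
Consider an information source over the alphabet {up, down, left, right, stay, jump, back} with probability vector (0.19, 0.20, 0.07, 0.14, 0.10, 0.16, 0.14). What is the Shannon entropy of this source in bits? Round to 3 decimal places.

H = −Σ pᵢ log₂ pᵢ.
−0.19·log₂(0.19) = 0.4552
−0.20·log₂(0.20) = 0.4644
−0.07·log₂(0.07) = 0.2686
−0.14·log₂(0.14) = 0.3971
−0.10·log₂(0.10) = 0.3322
−0.16·log₂(0.16) = 0.4230
−0.14·log₂(0.14) = 0.3971
Sum ≈ 2.7376 → 2.738 bits.

2.738 bits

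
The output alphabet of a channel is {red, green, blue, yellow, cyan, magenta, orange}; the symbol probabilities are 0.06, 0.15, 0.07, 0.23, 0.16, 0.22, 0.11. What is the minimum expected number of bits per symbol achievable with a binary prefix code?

Repeatedly combine the two least-probable nodes; the expected code length is the sum of the merged weights.
merge 3/50 + 7/100 → 13/100
merge 11/100 + 13/100 → 6/25
merge 3/20 + 4/25 → 31/100
merge 11/50 + 23/100 → 9/20
merge 6/25 + 31/100 → 11/20
merge 9/20 + 11/20 → 1
L = 13/100 + 6/25 + 31/100 + 9/20 + 11/20 + 1 = 67/25 = 2.68 bits/symbol.

2.68 bits/symbol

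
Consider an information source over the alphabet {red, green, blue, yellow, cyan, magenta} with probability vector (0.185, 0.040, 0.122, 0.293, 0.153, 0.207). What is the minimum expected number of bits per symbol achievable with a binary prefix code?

Repeatedly combine the two least-probable nodes; the expected code length is the sum of the merged weights.
merge 1/25 + 61/500 → 81/500
merge 153/1000 + 81/500 → 63/200
merge 37/200 + 207/1000 → 49/125
merge 293/1000 + 63/200 → 76/125
merge 49/125 + 76/125 → 1
L = 81/500 + 63/200 + 49/125 + 76/125 + 1 = 2477/1000 = 2.477 bits/symbol.

2.477 bits/symbol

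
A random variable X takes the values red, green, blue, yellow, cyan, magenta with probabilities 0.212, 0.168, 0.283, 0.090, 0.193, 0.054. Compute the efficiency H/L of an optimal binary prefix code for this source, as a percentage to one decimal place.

Entropy H = −Σ p log₂ p ≈ 2.4202 bits.
Huffman merges: 27/500+9/100→18/125; 18/125+21/125→39/125; 193/1000+53/250→81/200; 283/1000+39/125→119/200; 81/200+119/200→1. L = 307/125 ≈ 2.4560.
Efficiency = H/L = 2.4202/2.4560 = 98.5%.

98.5%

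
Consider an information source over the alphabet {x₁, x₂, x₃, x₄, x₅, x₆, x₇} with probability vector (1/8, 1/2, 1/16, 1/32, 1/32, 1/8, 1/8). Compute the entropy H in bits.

2.1875 bits

Each probability is a power of 1/2, so log₂(1/p) is an integer.
H = Σ p·log₂(1/p) = 1/8·3 + 1/2·1 + 1/16·4 + 1/32·5 + 1/32·5 + 1/8·3 + 1/8·3 = 2.1875 bits.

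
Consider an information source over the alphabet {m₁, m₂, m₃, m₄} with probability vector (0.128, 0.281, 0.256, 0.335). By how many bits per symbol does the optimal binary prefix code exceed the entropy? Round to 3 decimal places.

Entropy H = −Σ p log₂ p ≈ 1.9260 bits.
Huffman merges: 16/125+32/125→48/125; 281/1000+67/200→77/125; 48/125+77/125→1. L = 2 ≈ 2.0000.
L − H = 2.0000 − 1.9260 = 0.074 bits.

0.074 bits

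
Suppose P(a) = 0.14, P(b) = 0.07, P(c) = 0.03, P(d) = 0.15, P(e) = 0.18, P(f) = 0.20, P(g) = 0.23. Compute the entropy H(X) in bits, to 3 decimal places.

H = −Σ pᵢ log₂ pᵢ.
−0.14·log₂(0.14) = 0.3971
−0.07·log₂(0.07) = 0.2686
−0.03·log₂(0.03) = 0.1518
−0.15·log₂(0.15) = 0.4105
−0.18·log₂(0.18) = 0.4453
−0.20·log₂(0.20) = 0.4644
−0.23·log₂(0.23) = 0.4877
Sum ≈ 2.6253 → 2.625 bits.

2.625 bits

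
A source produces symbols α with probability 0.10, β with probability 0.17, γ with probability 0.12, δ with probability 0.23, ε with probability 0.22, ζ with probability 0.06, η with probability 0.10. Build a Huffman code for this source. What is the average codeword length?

Repeatedly combine the two least-probable nodes; the expected code length is the sum of the merged weights.
merge 3/50 + 1/10 → 4/25
merge 1/10 + 3/25 → 11/50
merge 4/25 + 17/100 → 33/100
merge 11/50 + 11/50 → 11/25
merge 23/100 + 33/100 → 14/25
merge 11/25 + 14/25 → 1
L = 4/25 + 11/50 + 33/100 + 11/25 + 14/25 + 1 = 271/100 = 2.71 bits/symbol.

2.71 bits/symbol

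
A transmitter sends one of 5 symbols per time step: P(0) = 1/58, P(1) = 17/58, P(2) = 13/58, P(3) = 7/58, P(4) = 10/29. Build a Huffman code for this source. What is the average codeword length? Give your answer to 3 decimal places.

Repeatedly combine the two least-probable nodes; the expected code length is the sum of the merged weights.
merge 1/58 + 7/58 → 4/29
merge 4/29 + 13/58 → 21/58
merge 17/58 + 10/29 → 37/58
merge 21/58 + 37/58 → 1
L = 4/29 + 21/58 + 37/58 + 1 = 62/29 ≈ 2.138 bits/symbol.

2.138 bits/symbol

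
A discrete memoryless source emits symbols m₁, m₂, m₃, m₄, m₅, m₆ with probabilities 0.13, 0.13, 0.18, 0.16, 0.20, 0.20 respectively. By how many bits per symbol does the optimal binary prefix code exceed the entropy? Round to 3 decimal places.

0.038 bits

Entropy H = −Σ p log₂ p ≈ 2.5624 bits.
Huffman merges: 13/100+13/100→13/50; 4/25+9/50→17/50; 1/5+1/5→2/5; 13/50+17/50→3/5; 2/5+3/5→1. L = 13/5 ≈ 2.6000.
L − H = 2.6000 − 2.5624 = 0.038 bits.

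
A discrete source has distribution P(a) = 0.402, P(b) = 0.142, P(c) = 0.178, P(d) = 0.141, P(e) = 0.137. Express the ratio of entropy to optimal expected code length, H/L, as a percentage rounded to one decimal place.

98.5%

Entropy H = −Σ p log₂ p ≈ 2.1630 bits.
Huffman merges: 137/1000+141/1000→139/500; 71/500+89/500→8/25; 139/500+8/25→299/500; 201/500+299/500→1. L = 549/250 ≈ 2.1960.
Efficiency = H/L = 2.1630/2.1960 = 98.5%.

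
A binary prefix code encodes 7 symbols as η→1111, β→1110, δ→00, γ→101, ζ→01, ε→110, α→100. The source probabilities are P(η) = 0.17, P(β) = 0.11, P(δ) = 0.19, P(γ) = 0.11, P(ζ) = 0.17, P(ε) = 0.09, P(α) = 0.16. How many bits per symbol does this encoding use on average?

2.92 bits/symbol

L̄ = Σ pᵢ·ℓᵢ = 0.17·4 + 0.11·4 + 0.19·2 + 0.11·3 + 0.17·2 + 0.09·3 + 0.16·3 = 2.92 bits/symbol.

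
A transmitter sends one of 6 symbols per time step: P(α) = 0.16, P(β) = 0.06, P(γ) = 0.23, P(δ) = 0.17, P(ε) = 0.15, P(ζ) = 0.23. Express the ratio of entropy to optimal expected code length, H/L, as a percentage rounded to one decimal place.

Entropy H = −Σ p log₂ p ≈ 2.4870 bits.
Huffman merges: 3/50+3/20→21/100; 4/25+17/100→33/100; 21/100+23/100→11/25; 23/100+33/100→14/25; 11/25+14/25→1. L = 127/50 ≈ 2.5400.
Efficiency = H/L = 2.4870/2.5400 = 97.9%.

97.9%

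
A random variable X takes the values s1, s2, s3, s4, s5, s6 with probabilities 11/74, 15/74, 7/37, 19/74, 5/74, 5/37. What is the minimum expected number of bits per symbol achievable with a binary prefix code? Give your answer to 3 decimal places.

Repeatedly combine the two least-probable nodes; the expected code length is the sum of the merged weights.
merge 5/74 + 5/37 → 15/74
merge 11/74 + 7/37 → 25/74
merge 15/74 + 15/74 → 15/37
merge 19/74 + 25/74 → 22/37
merge 15/37 + 22/37 → 1
L = 15/74 + 25/74 + 15/37 + 22/37 + 1 = 94/37 ≈ 2.541 bits/symbol.

2.541 bits/symbol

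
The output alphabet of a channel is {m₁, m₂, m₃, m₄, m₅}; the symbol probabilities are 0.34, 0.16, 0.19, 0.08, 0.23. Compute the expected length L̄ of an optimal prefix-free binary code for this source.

2.24 bits/symbol

Repeatedly combine the two least-probable nodes; the expected code length is the sum of the merged weights.
merge 2/25 + 4/25 → 6/25
merge 19/100 + 23/100 → 21/50
merge 6/25 + 17/50 → 29/50
merge 21/50 + 29/50 → 1
L = 6/25 + 21/50 + 29/50 + 1 = 56/25 = 2.24 bits/symbol.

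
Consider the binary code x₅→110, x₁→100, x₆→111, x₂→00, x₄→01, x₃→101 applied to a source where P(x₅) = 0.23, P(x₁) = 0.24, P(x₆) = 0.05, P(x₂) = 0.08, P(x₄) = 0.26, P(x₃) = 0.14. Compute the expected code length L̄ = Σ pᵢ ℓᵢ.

L̄ = Σ pᵢ·ℓᵢ = 0.23·3 + 0.24·3 + 0.05·3 + 0.08·2 + 0.26·2 + 0.14·3 = 2.66 bits/symbol.

2.66 bits/symbol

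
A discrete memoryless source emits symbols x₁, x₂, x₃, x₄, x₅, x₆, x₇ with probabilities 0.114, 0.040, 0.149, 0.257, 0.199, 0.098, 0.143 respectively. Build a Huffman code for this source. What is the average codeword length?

2.682 bits/symbol

Repeatedly combine the two least-probable nodes; the expected code length is the sum of the merged weights.
merge 1/25 + 49/500 → 69/500
merge 57/500 + 69/500 → 63/250
merge 143/1000 + 149/1000 → 73/250
merge 199/1000 + 63/250 → 451/1000
merge 257/1000 + 73/250 → 549/1000
merge 451/1000 + 549/1000 → 1
L = 69/500 + 63/250 + 73/250 + 451/1000 + 549/1000 + 1 = 1341/500 = 2.682 bits/symbol.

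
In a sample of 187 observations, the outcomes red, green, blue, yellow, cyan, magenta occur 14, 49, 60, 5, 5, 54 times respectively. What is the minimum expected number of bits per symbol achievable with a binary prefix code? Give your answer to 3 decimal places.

Probabilities are the counts divided by 187.
Repeatedly combine the two least-probable nodes; the expected code length is the sum of the merged weights.
merge 5/187 + 5/187 → 10/187
merge 10/187 + 14/187 → 24/187
merge 24/187 + 49/187 → 73/187
merge 54/187 + 60/187 → 114/187
merge 73/187 + 114/187 → 1
L = 10/187 + 24/187 + 73/187 + 114/187 + 1 = 24/11 ≈ 2.182 bits/symbol.

2.182 bits/symbol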